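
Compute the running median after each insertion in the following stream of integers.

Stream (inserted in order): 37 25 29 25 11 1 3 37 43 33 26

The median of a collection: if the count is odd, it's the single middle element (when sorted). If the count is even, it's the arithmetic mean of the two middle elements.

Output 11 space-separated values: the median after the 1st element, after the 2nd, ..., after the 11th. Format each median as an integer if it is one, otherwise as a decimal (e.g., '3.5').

Step 1: insert 37 -> lo=[37] (size 1, max 37) hi=[] (size 0) -> median=37
Step 2: insert 25 -> lo=[25] (size 1, max 25) hi=[37] (size 1, min 37) -> median=31
Step 3: insert 29 -> lo=[25, 29] (size 2, max 29) hi=[37] (size 1, min 37) -> median=29
Step 4: insert 25 -> lo=[25, 25] (size 2, max 25) hi=[29, 37] (size 2, min 29) -> median=27
Step 5: insert 11 -> lo=[11, 25, 25] (size 3, max 25) hi=[29, 37] (size 2, min 29) -> median=25
Step 6: insert 1 -> lo=[1, 11, 25] (size 3, max 25) hi=[25, 29, 37] (size 3, min 25) -> median=25
Step 7: insert 3 -> lo=[1, 3, 11, 25] (size 4, max 25) hi=[25, 29, 37] (size 3, min 25) -> median=25
Step 8: insert 37 -> lo=[1, 3, 11, 25] (size 4, max 25) hi=[25, 29, 37, 37] (size 4, min 25) -> median=25
Step 9: insert 43 -> lo=[1, 3, 11, 25, 25] (size 5, max 25) hi=[29, 37, 37, 43] (size 4, min 29) -> median=25
Step 10: insert 33 -> lo=[1, 3, 11, 25, 25] (size 5, max 25) hi=[29, 33, 37, 37, 43] (size 5, min 29) -> median=27
Step 11: insert 26 -> lo=[1, 3, 11, 25, 25, 26] (size 6, max 26) hi=[29, 33, 37, 37, 43] (size 5, min 29) -> median=26

Answer: 37 31 29 27 25 25 25 25 25 27 26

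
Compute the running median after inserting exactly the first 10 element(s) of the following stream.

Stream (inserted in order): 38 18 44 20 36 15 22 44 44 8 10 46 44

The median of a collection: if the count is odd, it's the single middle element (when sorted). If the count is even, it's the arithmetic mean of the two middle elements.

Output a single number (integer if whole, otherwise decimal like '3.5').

Step 1: insert 38 -> lo=[38] (size 1, max 38) hi=[] (size 0) -> median=38
Step 2: insert 18 -> lo=[18] (size 1, max 18) hi=[38] (size 1, min 38) -> median=28
Step 3: insert 44 -> lo=[18, 38] (size 2, max 38) hi=[44] (size 1, min 44) -> median=38
Step 4: insert 20 -> lo=[18, 20] (size 2, max 20) hi=[38, 44] (size 2, min 38) -> median=29
Step 5: insert 36 -> lo=[18, 20, 36] (size 3, max 36) hi=[38, 44] (size 2, min 38) -> median=36
Step 6: insert 15 -> lo=[15, 18, 20] (size 3, max 20) hi=[36, 38, 44] (size 3, min 36) -> median=28
Step 7: insert 22 -> lo=[15, 18, 20, 22] (size 4, max 22) hi=[36, 38, 44] (size 3, min 36) -> median=22
Step 8: insert 44 -> lo=[15, 18, 20, 22] (size 4, max 22) hi=[36, 38, 44, 44] (size 4, min 36) -> median=29
Step 9: insert 44 -> lo=[15, 18, 20, 22, 36] (size 5, max 36) hi=[38, 44, 44, 44] (size 4, min 38) -> median=36
Step 10: insert 8 -> lo=[8, 15, 18, 20, 22] (size 5, max 22) hi=[36, 38, 44, 44, 44] (size 5, min 36) -> median=29

Answer: 29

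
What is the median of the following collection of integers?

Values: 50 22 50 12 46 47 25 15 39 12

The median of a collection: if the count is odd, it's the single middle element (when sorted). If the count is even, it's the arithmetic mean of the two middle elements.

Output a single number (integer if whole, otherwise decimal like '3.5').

Answer: 32

Derivation:
Step 1: insert 50 -> lo=[50] (size 1, max 50) hi=[] (size 0) -> median=50
Step 2: insert 22 -> lo=[22] (size 1, max 22) hi=[50] (size 1, min 50) -> median=36
Step 3: insert 50 -> lo=[22, 50] (size 2, max 50) hi=[50] (size 1, min 50) -> median=50
Step 4: insert 12 -> lo=[12, 22] (size 2, max 22) hi=[50, 50] (size 2, min 50) -> median=36
Step 5: insert 46 -> lo=[12, 22, 46] (size 3, max 46) hi=[50, 50] (size 2, min 50) -> median=46
Step 6: insert 47 -> lo=[12, 22, 46] (size 3, max 46) hi=[47, 50, 50] (size 3, min 47) -> median=46.5
Step 7: insert 25 -> lo=[12, 22, 25, 46] (size 4, max 46) hi=[47, 50, 50] (size 3, min 47) -> median=46
Step 8: insert 15 -> lo=[12, 15, 22, 25] (size 4, max 25) hi=[46, 47, 50, 50] (size 4, min 46) -> median=35.5
Step 9: insert 39 -> lo=[12, 15, 22, 25, 39] (size 5, max 39) hi=[46, 47, 50, 50] (size 4, min 46) -> median=39
Step 10: insert 12 -> lo=[12, 12, 15, 22, 25] (size 5, max 25) hi=[39, 46, 47, 50, 50] (size 5, min 39) -> median=32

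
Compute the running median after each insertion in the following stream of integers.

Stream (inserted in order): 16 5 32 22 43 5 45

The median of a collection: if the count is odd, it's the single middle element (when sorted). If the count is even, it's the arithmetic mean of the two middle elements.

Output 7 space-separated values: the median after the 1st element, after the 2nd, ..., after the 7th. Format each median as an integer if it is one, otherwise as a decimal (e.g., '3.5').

Answer: 16 10.5 16 19 22 19 22

Derivation:
Step 1: insert 16 -> lo=[16] (size 1, max 16) hi=[] (size 0) -> median=16
Step 2: insert 5 -> lo=[5] (size 1, max 5) hi=[16] (size 1, min 16) -> median=10.5
Step 3: insert 32 -> lo=[5, 16] (size 2, max 16) hi=[32] (size 1, min 32) -> median=16
Step 4: insert 22 -> lo=[5, 16] (size 2, max 16) hi=[22, 32] (size 2, min 22) -> median=19
Step 5: insert 43 -> lo=[5, 16, 22] (size 3, max 22) hi=[32, 43] (size 2, min 32) -> median=22
Step 6: insert 5 -> lo=[5, 5, 16] (size 3, max 16) hi=[22, 32, 43] (size 3, min 22) -> median=19
Step 7: insert 45 -> lo=[5, 5, 16, 22] (size 4, max 22) hi=[32, 43, 45] (size 3, min 32) -> median=22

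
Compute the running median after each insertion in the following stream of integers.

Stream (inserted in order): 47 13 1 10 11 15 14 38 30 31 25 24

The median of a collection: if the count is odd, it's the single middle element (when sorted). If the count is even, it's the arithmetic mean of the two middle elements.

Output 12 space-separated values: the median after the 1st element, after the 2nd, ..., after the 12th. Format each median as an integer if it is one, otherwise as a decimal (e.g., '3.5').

Step 1: insert 47 -> lo=[47] (size 1, max 47) hi=[] (size 0) -> median=47
Step 2: insert 13 -> lo=[13] (size 1, max 13) hi=[47] (size 1, min 47) -> median=30
Step 3: insert 1 -> lo=[1, 13] (size 2, max 13) hi=[47] (size 1, min 47) -> median=13
Step 4: insert 10 -> lo=[1, 10] (size 2, max 10) hi=[13, 47] (size 2, min 13) -> median=11.5
Step 5: insert 11 -> lo=[1, 10, 11] (size 3, max 11) hi=[13, 47] (size 2, min 13) -> median=11
Step 6: insert 15 -> lo=[1, 10, 11] (size 3, max 11) hi=[13, 15, 47] (size 3, min 13) -> median=12
Step 7: insert 14 -> lo=[1, 10, 11, 13] (size 4, max 13) hi=[14, 15, 47] (size 3, min 14) -> median=13
Step 8: insert 38 -> lo=[1, 10, 11, 13] (size 4, max 13) hi=[14, 15, 38, 47] (size 4, min 14) -> median=13.5
Step 9: insert 30 -> lo=[1, 10, 11, 13, 14] (size 5, max 14) hi=[15, 30, 38, 47] (size 4, min 15) -> median=14
Step 10: insert 31 -> lo=[1, 10, 11, 13, 14] (size 5, max 14) hi=[15, 30, 31, 38, 47] (size 5, min 15) -> median=14.5
Step 11: insert 25 -> lo=[1, 10, 11, 13, 14, 15] (size 6, max 15) hi=[25, 30, 31, 38, 47] (size 5, min 25) -> median=15
Step 12: insert 24 -> lo=[1, 10, 11, 13, 14, 15] (size 6, max 15) hi=[24, 25, 30, 31, 38, 47] (size 6, min 24) -> median=19.5

Answer: 47 30 13 11.5 11 12 13 13.5 14 14.5 15 19.5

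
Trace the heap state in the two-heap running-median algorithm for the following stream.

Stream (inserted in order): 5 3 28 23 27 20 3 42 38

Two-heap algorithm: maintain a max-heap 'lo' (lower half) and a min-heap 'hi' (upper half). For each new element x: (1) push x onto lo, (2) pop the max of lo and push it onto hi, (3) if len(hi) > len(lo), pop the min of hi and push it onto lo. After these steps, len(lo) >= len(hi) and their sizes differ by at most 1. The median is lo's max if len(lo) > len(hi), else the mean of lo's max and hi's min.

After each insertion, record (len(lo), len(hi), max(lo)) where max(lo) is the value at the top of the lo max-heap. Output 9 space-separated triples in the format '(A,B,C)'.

Step 1: insert 5 -> lo=[5] hi=[] -> (len(lo)=1, len(hi)=0, max(lo)=5)
Step 2: insert 3 -> lo=[3] hi=[5] -> (len(lo)=1, len(hi)=1, max(lo)=3)
Step 3: insert 28 -> lo=[3, 5] hi=[28] -> (len(lo)=2, len(hi)=1, max(lo)=5)
Step 4: insert 23 -> lo=[3, 5] hi=[23, 28] -> (len(lo)=2, len(hi)=2, max(lo)=5)
Step 5: insert 27 -> lo=[3, 5, 23] hi=[27, 28] -> (len(lo)=3, len(hi)=2, max(lo)=23)
Step 6: insert 20 -> lo=[3, 5, 20] hi=[23, 27, 28] -> (len(lo)=3, len(hi)=3, max(lo)=20)
Step 7: insert 3 -> lo=[3, 3, 5, 20] hi=[23, 27, 28] -> (len(lo)=4, len(hi)=3, max(lo)=20)
Step 8: insert 42 -> lo=[3, 3, 5, 20] hi=[23, 27, 28, 42] -> (len(lo)=4, len(hi)=4, max(lo)=20)
Step 9: insert 38 -> lo=[3, 3, 5, 20, 23] hi=[27, 28, 38, 42] -> (len(lo)=5, len(hi)=4, max(lo)=23)

Answer: (1,0,5) (1,1,3) (2,1,5) (2,2,5) (3,2,23) (3,3,20) (4,3,20) (4,4,20) (5,4,23)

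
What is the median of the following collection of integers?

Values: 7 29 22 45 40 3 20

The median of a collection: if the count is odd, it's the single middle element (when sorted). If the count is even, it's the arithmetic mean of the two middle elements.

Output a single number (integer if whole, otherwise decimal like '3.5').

Step 1: insert 7 -> lo=[7] (size 1, max 7) hi=[] (size 0) -> median=7
Step 2: insert 29 -> lo=[7] (size 1, max 7) hi=[29] (size 1, min 29) -> median=18
Step 3: insert 22 -> lo=[7, 22] (size 2, max 22) hi=[29] (size 1, min 29) -> median=22
Step 4: insert 45 -> lo=[7, 22] (size 2, max 22) hi=[29, 45] (size 2, min 29) -> median=25.5
Step 5: insert 40 -> lo=[7, 22, 29] (size 3, max 29) hi=[40, 45] (size 2, min 40) -> median=29
Step 6: insert 3 -> lo=[3, 7, 22] (size 3, max 22) hi=[29, 40, 45] (size 3, min 29) -> median=25.5
Step 7: insert 20 -> lo=[3, 7, 20, 22] (size 4, max 22) hi=[29, 40, 45] (size 3, min 29) -> median=22

Answer: 22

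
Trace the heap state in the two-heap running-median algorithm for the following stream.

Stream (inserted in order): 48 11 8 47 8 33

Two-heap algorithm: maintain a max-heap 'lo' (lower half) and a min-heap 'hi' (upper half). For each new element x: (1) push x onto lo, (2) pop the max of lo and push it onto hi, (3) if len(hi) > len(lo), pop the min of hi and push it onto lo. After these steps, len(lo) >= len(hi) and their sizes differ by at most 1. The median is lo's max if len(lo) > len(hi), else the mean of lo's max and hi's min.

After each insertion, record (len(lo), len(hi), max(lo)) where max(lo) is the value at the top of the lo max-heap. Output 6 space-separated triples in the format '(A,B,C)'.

Step 1: insert 48 -> lo=[48] hi=[] -> (len(lo)=1, len(hi)=0, max(lo)=48)
Step 2: insert 11 -> lo=[11] hi=[48] -> (len(lo)=1, len(hi)=1, max(lo)=11)
Step 3: insert 8 -> lo=[8, 11] hi=[48] -> (len(lo)=2, len(hi)=1, max(lo)=11)
Step 4: insert 47 -> lo=[8, 11] hi=[47, 48] -> (len(lo)=2, len(hi)=2, max(lo)=11)
Step 5: insert 8 -> lo=[8, 8, 11] hi=[47, 48] -> (len(lo)=3, len(hi)=2, max(lo)=11)
Step 6: insert 33 -> lo=[8, 8, 11] hi=[33, 47, 48] -> (len(lo)=3, len(hi)=3, max(lo)=11)

Answer: (1,0,48) (1,1,11) (2,1,11) (2,2,11) (3,2,11) (3,3,11)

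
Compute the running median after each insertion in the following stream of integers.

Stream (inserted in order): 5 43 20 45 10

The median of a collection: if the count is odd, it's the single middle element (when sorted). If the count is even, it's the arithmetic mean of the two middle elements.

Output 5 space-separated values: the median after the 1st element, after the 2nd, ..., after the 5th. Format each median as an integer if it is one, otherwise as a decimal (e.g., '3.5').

Step 1: insert 5 -> lo=[5] (size 1, max 5) hi=[] (size 0) -> median=5
Step 2: insert 43 -> lo=[5] (size 1, max 5) hi=[43] (size 1, min 43) -> median=24
Step 3: insert 20 -> lo=[5, 20] (size 2, max 20) hi=[43] (size 1, min 43) -> median=20
Step 4: insert 45 -> lo=[5, 20] (size 2, max 20) hi=[43, 45] (size 2, min 43) -> median=31.5
Step 5: insert 10 -> lo=[5, 10, 20] (size 3, max 20) hi=[43, 45] (size 2, min 43) -> median=20

Answer: 5 24 20 31.5 20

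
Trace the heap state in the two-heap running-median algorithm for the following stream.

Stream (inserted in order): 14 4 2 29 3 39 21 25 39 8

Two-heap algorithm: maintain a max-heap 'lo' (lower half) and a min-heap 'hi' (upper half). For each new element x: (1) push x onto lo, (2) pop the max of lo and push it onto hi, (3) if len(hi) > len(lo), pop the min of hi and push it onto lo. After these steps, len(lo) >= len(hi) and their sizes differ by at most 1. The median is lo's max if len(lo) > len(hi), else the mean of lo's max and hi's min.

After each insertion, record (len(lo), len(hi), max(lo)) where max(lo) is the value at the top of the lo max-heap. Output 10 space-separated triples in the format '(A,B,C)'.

Answer: (1,0,14) (1,1,4) (2,1,4) (2,2,4) (3,2,4) (3,3,4) (4,3,14) (4,4,14) (5,4,21) (5,5,14)

Derivation:
Step 1: insert 14 -> lo=[14] hi=[] -> (len(lo)=1, len(hi)=0, max(lo)=14)
Step 2: insert 4 -> lo=[4] hi=[14] -> (len(lo)=1, len(hi)=1, max(lo)=4)
Step 3: insert 2 -> lo=[2, 4] hi=[14] -> (len(lo)=2, len(hi)=1, max(lo)=4)
Step 4: insert 29 -> lo=[2, 4] hi=[14, 29] -> (len(lo)=2, len(hi)=2, max(lo)=4)
Step 5: insert 3 -> lo=[2, 3, 4] hi=[14, 29] -> (len(lo)=3, len(hi)=2, max(lo)=4)
Step 6: insert 39 -> lo=[2, 3, 4] hi=[14, 29, 39] -> (len(lo)=3, len(hi)=3, max(lo)=4)
Step 7: insert 21 -> lo=[2, 3, 4, 14] hi=[21, 29, 39] -> (len(lo)=4, len(hi)=3, max(lo)=14)
Step 8: insert 25 -> lo=[2, 3, 4, 14] hi=[21, 25, 29, 39] -> (len(lo)=4, len(hi)=4, max(lo)=14)
Step 9: insert 39 -> lo=[2, 3, 4, 14, 21] hi=[25, 29, 39, 39] -> (len(lo)=5, len(hi)=4, max(lo)=21)
Step 10: insert 8 -> lo=[2, 3, 4, 8, 14] hi=[21, 25, 29, 39, 39] -> (len(lo)=5, len(hi)=5, max(lo)=14)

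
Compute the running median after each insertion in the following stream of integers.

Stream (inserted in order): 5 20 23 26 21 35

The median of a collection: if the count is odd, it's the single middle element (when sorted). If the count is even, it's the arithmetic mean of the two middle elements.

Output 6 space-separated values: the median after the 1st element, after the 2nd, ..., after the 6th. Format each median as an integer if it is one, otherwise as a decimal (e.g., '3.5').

Step 1: insert 5 -> lo=[5] (size 1, max 5) hi=[] (size 0) -> median=5
Step 2: insert 20 -> lo=[5] (size 1, max 5) hi=[20] (size 1, min 20) -> median=12.5
Step 3: insert 23 -> lo=[5, 20] (size 2, max 20) hi=[23] (size 1, min 23) -> median=20
Step 4: insert 26 -> lo=[5, 20] (size 2, max 20) hi=[23, 26] (size 2, min 23) -> median=21.5
Step 5: insert 21 -> lo=[5, 20, 21] (size 3, max 21) hi=[23, 26] (size 2, min 23) -> median=21
Step 6: insert 35 -> lo=[5, 20, 21] (size 3, max 21) hi=[23, 26, 35] (size 3, min 23) -> median=22

Answer: 5 12.5 20 21.5 21 22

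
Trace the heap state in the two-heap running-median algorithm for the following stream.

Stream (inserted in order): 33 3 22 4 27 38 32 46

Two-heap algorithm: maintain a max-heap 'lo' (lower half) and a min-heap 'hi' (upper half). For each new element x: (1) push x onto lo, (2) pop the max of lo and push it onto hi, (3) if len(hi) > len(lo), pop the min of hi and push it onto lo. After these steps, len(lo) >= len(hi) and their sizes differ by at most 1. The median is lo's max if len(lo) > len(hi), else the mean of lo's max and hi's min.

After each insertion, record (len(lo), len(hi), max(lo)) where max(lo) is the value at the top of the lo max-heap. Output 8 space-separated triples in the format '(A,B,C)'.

Answer: (1,0,33) (1,1,3) (2,1,22) (2,2,4) (3,2,22) (3,3,22) (4,3,27) (4,4,27)

Derivation:
Step 1: insert 33 -> lo=[33] hi=[] -> (len(lo)=1, len(hi)=0, max(lo)=33)
Step 2: insert 3 -> lo=[3] hi=[33] -> (len(lo)=1, len(hi)=1, max(lo)=3)
Step 3: insert 22 -> lo=[3, 22] hi=[33] -> (len(lo)=2, len(hi)=1, max(lo)=22)
Step 4: insert 4 -> lo=[3, 4] hi=[22, 33] -> (len(lo)=2, len(hi)=2, max(lo)=4)
Step 5: insert 27 -> lo=[3, 4, 22] hi=[27, 33] -> (len(lo)=3, len(hi)=2, max(lo)=22)
Step 6: insert 38 -> lo=[3, 4, 22] hi=[27, 33, 38] -> (len(lo)=3, len(hi)=3, max(lo)=22)
Step 7: insert 32 -> lo=[3, 4, 22, 27] hi=[32, 33, 38] -> (len(lo)=4, len(hi)=3, max(lo)=27)
Step 8: insert 46 -> lo=[3, 4, 22, 27] hi=[32, 33, 38, 46] -> (len(lo)=4, len(hi)=4, max(lo)=27)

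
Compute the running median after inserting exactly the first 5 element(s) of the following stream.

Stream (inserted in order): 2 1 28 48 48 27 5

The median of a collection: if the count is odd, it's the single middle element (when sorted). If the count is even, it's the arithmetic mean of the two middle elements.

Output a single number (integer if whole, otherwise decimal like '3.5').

Answer: 28

Derivation:
Step 1: insert 2 -> lo=[2] (size 1, max 2) hi=[] (size 0) -> median=2
Step 2: insert 1 -> lo=[1] (size 1, max 1) hi=[2] (size 1, min 2) -> median=1.5
Step 3: insert 28 -> lo=[1, 2] (size 2, max 2) hi=[28] (size 1, min 28) -> median=2
Step 4: insert 48 -> lo=[1, 2] (size 2, max 2) hi=[28, 48] (size 2, min 28) -> median=15
Step 5: insert 48 -> lo=[1, 2, 28] (size 3, max 28) hi=[48, 48] (size 2, min 48) -> median=28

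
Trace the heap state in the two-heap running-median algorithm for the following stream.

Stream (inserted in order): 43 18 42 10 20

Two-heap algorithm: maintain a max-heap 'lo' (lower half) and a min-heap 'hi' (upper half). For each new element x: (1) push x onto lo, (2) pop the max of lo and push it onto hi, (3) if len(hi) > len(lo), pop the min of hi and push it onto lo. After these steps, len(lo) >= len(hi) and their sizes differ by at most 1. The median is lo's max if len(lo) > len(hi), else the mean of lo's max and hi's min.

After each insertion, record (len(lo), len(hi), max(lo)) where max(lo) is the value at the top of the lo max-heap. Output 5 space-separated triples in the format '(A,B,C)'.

Answer: (1,0,43) (1,1,18) (2,1,42) (2,2,18) (3,2,20)

Derivation:
Step 1: insert 43 -> lo=[43] hi=[] -> (len(lo)=1, len(hi)=0, max(lo)=43)
Step 2: insert 18 -> lo=[18] hi=[43] -> (len(lo)=1, len(hi)=1, max(lo)=18)
Step 3: insert 42 -> lo=[18, 42] hi=[43] -> (len(lo)=2, len(hi)=1, max(lo)=42)
Step 4: insert 10 -> lo=[10, 18] hi=[42, 43] -> (len(lo)=2, len(hi)=2, max(lo)=18)
Step 5: insert 20 -> lo=[10, 18, 20] hi=[42, 43] -> (len(lo)=3, len(hi)=2, max(lo)=20)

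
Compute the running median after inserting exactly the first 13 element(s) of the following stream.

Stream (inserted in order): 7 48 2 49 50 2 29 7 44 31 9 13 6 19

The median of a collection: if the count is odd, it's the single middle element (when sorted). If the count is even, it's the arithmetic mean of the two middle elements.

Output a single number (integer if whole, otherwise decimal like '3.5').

Answer: 13

Derivation:
Step 1: insert 7 -> lo=[7] (size 1, max 7) hi=[] (size 0) -> median=7
Step 2: insert 48 -> lo=[7] (size 1, max 7) hi=[48] (size 1, min 48) -> median=27.5
Step 3: insert 2 -> lo=[2, 7] (size 2, max 7) hi=[48] (size 1, min 48) -> median=7
Step 4: insert 49 -> lo=[2, 7] (size 2, max 7) hi=[48, 49] (size 2, min 48) -> median=27.5
Step 5: insert 50 -> lo=[2, 7, 48] (size 3, max 48) hi=[49, 50] (size 2, min 49) -> median=48
Step 6: insert 2 -> lo=[2, 2, 7] (size 3, max 7) hi=[48, 49, 50] (size 3, min 48) -> median=27.5
Step 7: insert 29 -> lo=[2, 2, 7, 29] (size 4, max 29) hi=[48, 49, 50] (size 3, min 48) -> median=29
Step 8: insert 7 -> lo=[2, 2, 7, 7] (size 4, max 7) hi=[29, 48, 49, 50] (size 4, min 29) -> median=18
Step 9: insert 44 -> lo=[2, 2, 7, 7, 29] (size 5, max 29) hi=[44, 48, 49, 50] (size 4, min 44) -> median=29
Step 10: insert 31 -> lo=[2, 2, 7, 7, 29] (size 5, max 29) hi=[31, 44, 48, 49, 50] (size 5, min 31) -> median=30
Step 11: insert 9 -> lo=[2, 2, 7, 7, 9, 29] (size 6, max 29) hi=[31, 44, 48, 49, 50] (size 5, min 31) -> median=29
Step 12: insert 13 -> lo=[2, 2, 7, 7, 9, 13] (size 6, max 13) hi=[29, 31, 44, 48, 49, 50] (size 6, min 29) -> median=21
Step 13: insert 6 -> lo=[2, 2, 6, 7, 7, 9, 13] (size 7, max 13) hi=[29, 31, 44, 48, 49, 50] (size 6, min 29) -> median=13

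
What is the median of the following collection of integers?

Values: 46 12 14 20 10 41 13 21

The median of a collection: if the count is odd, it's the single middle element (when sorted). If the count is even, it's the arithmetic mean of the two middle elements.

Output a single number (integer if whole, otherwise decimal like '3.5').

Step 1: insert 46 -> lo=[46] (size 1, max 46) hi=[] (size 0) -> median=46
Step 2: insert 12 -> lo=[12] (size 1, max 12) hi=[46] (size 1, min 46) -> median=29
Step 3: insert 14 -> lo=[12, 14] (size 2, max 14) hi=[46] (size 1, min 46) -> median=14
Step 4: insert 20 -> lo=[12, 14] (size 2, max 14) hi=[20, 46] (size 2, min 20) -> median=17
Step 5: insert 10 -> lo=[10, 12, 14] (size 3, max 14) hi=[20, 46] (size 2, min 20) -> median=14
Step 6: insert 41 -> lo=[10, 12, 14] (size 3, max 14) hi=[20, 41, 46] (size 3, min 20) -> median=17
Step 7: insert 13 -> lo=[10, 12, 13, 14] (size 4, max 14) hi=[20, 41, 46] (size 3, min 20) -> median=14
Step 8: insert 21 -> lo=[10, 12, 13, 14] (size 4, max 14) hi=[20, 21, 41, 46] (size 4, min 20) -> median=17

Answer: 17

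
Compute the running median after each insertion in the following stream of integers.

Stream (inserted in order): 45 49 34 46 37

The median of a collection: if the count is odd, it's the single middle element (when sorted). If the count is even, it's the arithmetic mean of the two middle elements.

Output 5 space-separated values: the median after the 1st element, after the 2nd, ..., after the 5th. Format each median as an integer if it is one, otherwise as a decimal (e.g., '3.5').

Step 1: insert 45 -> lo=[45] (size 1, max 45) hi=[] (size 0) -> median=45
Step 2: insert 49 -> lo=[45] (size 1, max 45) hi=[49] (size 1, min 49) -> median=47
Step 3: insert 34 -> lo=[34, 45] (size 2, max 45) hi=[49] (size 1, min 49) -> median=45
Step 4: insert 46 -> lo=[34, 45] (size 2, max 45) hi=[46, 49] (size 2, min 46) -> median=45.5
Step 5: insert 37 -> lo=[34, 37, 45] (size 3, max 45) hi=[46, 49] (size 2, min 46) -> median=45

Answer: 45 47 45 45.5 45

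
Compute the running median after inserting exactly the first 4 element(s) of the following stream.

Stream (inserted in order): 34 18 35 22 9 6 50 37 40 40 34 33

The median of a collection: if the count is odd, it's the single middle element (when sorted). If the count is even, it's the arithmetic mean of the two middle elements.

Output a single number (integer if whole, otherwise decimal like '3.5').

Step 1: insert 34 -> lo=[34] (size 1, max 34) hi=[] (size 0) -> median=34
Step 2: insert 18 -> lo=[18] (size 1, max 18) hi=[34] (size 1, min 34) -> median=26
Step 3: insert 35 -> lo=[18, 34] (size 2, max 34) hi=[35] (size 1, min 35) -> median=34
Step 4: insert 22 -> lo=[18, 22] (size 2, max 22) hi=[34, 35] (size 2, min 34) -> median=28

Answer: 28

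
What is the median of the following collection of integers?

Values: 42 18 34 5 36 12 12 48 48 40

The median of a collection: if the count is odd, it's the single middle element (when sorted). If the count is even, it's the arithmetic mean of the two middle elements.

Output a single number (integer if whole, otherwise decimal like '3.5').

Step 1: insert 42 -> lo=[42] (size 1, max 42) hi=[] (size 0) -> median=42
Step 2: insert 18 -> lo=[18] (size 1, max 18) hi=[42] (size 1, min 42) -> median=30
Step 3: insert 34 -> lo=[18, 34] (size 2, max 34) hi=[42] (size 1, min 42) -> median=34
Step 4: insert 5 -> lo=[5, 18] (size 2, max 18) hi=[34, 42] (size 2, min 34) -> median=26
Step 5: insert 36 -> lo=[5, 18, 34] (size 3, max 34) hi=[36, 42] (size 2, min 36) -> median=34
Step 6: insert 12 -> lo=[5, 12, 18] (size 3, max 18) hi=[34, 36, 42] (size 3, min 34) -> median=26
Step 7: insert 12 -> lo=[5, 12, 12, 18] (size 4, max 18) hi=[34, 36, 42] (size 3, min 34) -> median=18
Step 8: insert 48 -> lo=[5, 12, 12, 18] (size 4, max 18) hi=[34, 36, 42, 48] (size 4, min 34) -> median=26
Step 9: insert 48 -> lo=[5, 12, 12, 18, 34] (size 5, max 34) hi=[36, 42, 48, 48] (size 4, min 36) -> median=34
Step 10: insert 40 -> lo=[5, 12, 12, 18, 34] (size 5, max 34) hi=[36, 40, 42, 48, 48] (size 5, min 36) -> median=35

Answer: 35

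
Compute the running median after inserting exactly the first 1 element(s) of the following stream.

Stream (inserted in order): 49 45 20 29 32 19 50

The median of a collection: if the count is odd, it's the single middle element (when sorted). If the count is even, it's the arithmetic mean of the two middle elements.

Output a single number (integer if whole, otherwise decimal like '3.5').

Answer: 49

Derivation:
Step 1: insert 49 -> lo=[49] (size 1, max 49) hi=[] (size 0) -> median=49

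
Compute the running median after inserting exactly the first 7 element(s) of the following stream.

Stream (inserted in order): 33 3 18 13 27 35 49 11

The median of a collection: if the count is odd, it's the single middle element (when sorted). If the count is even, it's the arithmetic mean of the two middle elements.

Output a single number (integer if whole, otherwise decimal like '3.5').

Answer: 27

Derivation:
Step 1: insert 33 -> lo=[33] (size 1, max 33) hi=[] (size 0) -> median=33
Step 2: insert 3 -> lo=[3] (size 1, max 3) hi=[33] (size 1, min 33) -> median=18
Step 3: insert 18 -> lo=[3, 18] (size 2, max 18) hi=[33] (size 1, min 33) -> median=18
Step 4: insert 13 -> lo=[3, 13] (size 2, max 13) hi=[18, 33] (size 2, min 18) -> median=15.5
Step 5: insert 27 -> lo=[3, 13, 18] (size 3, max 18) hi=[27, 33] (size 2, min 27) -> median=18
Step 6: insert 35 -> lo=[3, 13, 18] (size 3, max 18) hi=[27, 33, 35] (size 3, min 27) -> median=22.5
Step 7: insert 49 -> lo=[3, 13, 18, 27] (size 4, max 27) hi=[33, 35, 49] (size 3, min 33) -> median=27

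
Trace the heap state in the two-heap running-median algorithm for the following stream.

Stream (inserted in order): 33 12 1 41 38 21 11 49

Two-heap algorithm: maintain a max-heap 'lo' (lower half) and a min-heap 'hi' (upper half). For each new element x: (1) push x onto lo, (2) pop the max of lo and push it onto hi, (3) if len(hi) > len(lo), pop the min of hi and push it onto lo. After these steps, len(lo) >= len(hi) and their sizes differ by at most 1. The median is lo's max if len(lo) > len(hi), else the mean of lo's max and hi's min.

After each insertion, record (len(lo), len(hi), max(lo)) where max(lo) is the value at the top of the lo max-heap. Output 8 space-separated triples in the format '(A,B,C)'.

Step 1: insert 33 -> lo=[33] hi=[] -> (len(lo)=1, len(hi)=0, max(lo)=33)
Step 2: insert 12 -> lo=[12] hi=[33] -> (len(lo)=1, len(hi)=1, max(lo)=12)
Step 3: insert 1 -> lo=[1, 12] hi=[33] -> (len(lo)=2, len(hi)=1, max(lo)=12)
Step 4: insert 41 -> lo=[1, 12] hi=[33, 41] -> (len(lo)=2, len(hi)=2, max(lo)=12)
Step 5: insert 38 -> lo=[1, 12, 33] hi=[38, 41] -> (len(lo)=3, len(hi)=2, max(lo)=33)
Step 6: insert 21 -> lo=[1, 12, 21] hi=[33, 38, 41] -> (len(lo)=3, len(hi)=3, max(lo)=21)
Step 7: insert 11 -> lo=[1, 11, 12, 21] hi=[33, 38, 41] -> (len(lo)=4, len(hi)=3, max(lo)=21)
Step 8: insert 49 -> lo=[1, 11, 12, 21] hi=[33, 38, 41, 49] -> (len(lo)=4, len(hi)=4, max(lo)=21)

Answer: (1,0,33) (1,1,12) (2,1,12) (2,2,12) (3,2,33) (3,3,21) (4,3,21) (4,4,21)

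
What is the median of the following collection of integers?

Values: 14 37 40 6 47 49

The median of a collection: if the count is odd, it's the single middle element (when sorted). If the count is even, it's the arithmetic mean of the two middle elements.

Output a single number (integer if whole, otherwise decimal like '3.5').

Answer: 38.5

Derivation:
Step 1: insert 14 -> lo=[14] (size 1, max 14) hi=[] (size 0) -> median=14
Step 2: insert 37 -> lo=[14] (size 1, max 14) hi=[37] (size 1, min 37) -> median=25.5
Step 3: insert 40 -> lo=[14, 37] (size 2, max 37) hi=[40] (size 1, min 40) -> median=37
Step 4: insert 6 -> lo=[6, 14] (size 2, max 14) hi=[37, 40] (size 2, min 37) -> median=25.5
Step 5: insert 47 -> lo=[6, 14, 37] (size 3, max 37) hi=[40, 47] (size 2, min 40) -> median=37
Step 6: insert 49 -> lo=[6, 14, 37] (size 3, max 37) hi=[40, 47, 49] (size 3, min 40) -> median=38.5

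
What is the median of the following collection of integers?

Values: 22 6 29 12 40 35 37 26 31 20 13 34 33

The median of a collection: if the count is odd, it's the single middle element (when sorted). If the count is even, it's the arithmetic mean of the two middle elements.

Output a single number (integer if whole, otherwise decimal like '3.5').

Step 1: insert 22 -> lo=[22] (size 1, max 22) hi=[] (size 0) -> median=22
Step 2: insert 6 -> lo=[6] (size 1, max 6) hi=[22] (size 1, min 22) -> median=14
Step 3: insert 29 -> lo=[6, 22] (size 2, max 22) hi=[29] (size 1, min 29) -> median=22
Step 4: insert 12 -> lo=[6, 12] (size 2, max 12) hi=[22, 29] (size 2, min 22) -> median=17
Step 5: insert 40 -> lo=[6, 12, 22] (size 3, max 22) hi=[29, 40] (size 2, min 29) -> median=22
Step 6: insert 35 -> lo=[6, 12, 22] (size 3, max 22) hi=[29, 35, 40] (size 3, min 29) -> median=25.5
Step 7: insert 37 -> lo=[6, 12, 22, 29] (size 4, max 29) hi=[35, 37, 40] (size 3, min 35) -> median=29
Step 8: insert 26 -> lo=[6, 12, 22, 26] (size 4, max 26) hi=[29, 35, 37, 40] (size 4, min 29) -> median=27.5
Step 9: insert 31 -> lo=[6, 12, 22, 26, 29] (size 5, max 29) hi=[31, 35, 37, 40] (size 4, min 31) -> median=29
Step 10: insert 20 -> lo=[6, 12, 20, 22, 26] (size 5, max 26) hi=[29, 31, 35, 37, 40] (size 5, min 29) -> median=27.5
Step 11: insert 13 -> lo=[6, 12, 13, 20, 22, 26] (size 6, max 26) hi=[29, 31, 35, 37, 40] (size 5, min 29) -> median=26
Step 12: insert 34 -> lo=[6, 12, 13, 20, 22, 26] (size 6, max 26) hi=[29, 31, 34, 35, 37, 40] (size 6, min 29) -> median=27.5
Step 13: insert 33 -> lo=[6, 12, 13, 20, 22, 26, 29] (size 7, max 29) hi=[31, 33, 34, 35, 37, 40] (size 6, min 31) -> median=29

Answer: 29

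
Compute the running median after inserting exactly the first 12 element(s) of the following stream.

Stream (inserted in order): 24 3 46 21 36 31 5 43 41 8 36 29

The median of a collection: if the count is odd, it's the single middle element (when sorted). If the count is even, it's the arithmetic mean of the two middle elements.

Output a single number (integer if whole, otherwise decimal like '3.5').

Answer: 30

Derivation:
Step 1: insert 24 -> lo=[24] (size 1, max 24) hi=[] (size 0) -> median=24
Step 2: insert 3 -> lo=[3] (size 1, max 3) hi=[24] (size 1, min 24) -> median=13.5
Step 3: insert 46 -> lo=[3, 24] (size 2, max 24) hi=[46] (size 1, min 46) -> median=24
Step 4: insert 21 -> lo=[3, 21] (size 2, max 21) hi=[24, 46] (size 2, min 24) -> median=22.5
Step 5: insert 36 -> lo=[3, 21, 24] (size 3, max 24) hi=[36, 46] (size 2, min 36) -> median=24
Step 6: insert 31 -> lo=[3, 21, 24] (size 3, max 24) hi=[31, 36, 46] (size 3, min 31) -> median=27.5
Step 7: insert 5 -> lo=[3, 5, 21, 24] (size 4, max 24) hi=[31, 36, 46] (size 3, min 31) -> median=24
Step 8: insert 43 -> lo=[3, 5, 21, 24] (size 4, max 24) hi=[31, 36, 43, 46] (size 4, min 31) -> median=27.5
Step 9: insert 41 -> lo=[3, 5, 21, 24, 31] (size 5, max 31) hi=[36, 41, 43, 46] (size 4, min 36) -> median=31
Step 10: insert 8 -> lo=[3, 5, 8, 21, 24] (size 5, max 24) hi=[31, 36, 41, 43, 46] (size 5, min 31) -> median=27.5
Step 11: insert 36 -> lo=[3, 5, 8, 21, 24, 31] (size 6, max 31) hi=[36, 36, 41, 43, 46] (size 5, min 36) -> median=31
Step 12: insert 29 -> lo=[3, 5, 8, 21, 24, 29] (size 6, max 29) hi=[31, 36, 36, 41, 43, 46] (size 6, min 31) -> median=30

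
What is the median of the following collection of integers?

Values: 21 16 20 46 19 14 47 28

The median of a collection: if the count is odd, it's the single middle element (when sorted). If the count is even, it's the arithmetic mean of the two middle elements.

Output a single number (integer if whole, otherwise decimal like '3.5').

Answer: 20.5

Derivation:
Step 1: insert 21 -> lo=[21] (size 1, max 21) hi=[] (size 0) -> median=21
Step 2: insert 16 -> lo=[16] (size 1, max 16) hi=[21] (size 1, min 21) -> median=18.5
Step 3: insert 20 -> lo=[16, 20] (size 2, max 20) hi=[21] (size 1, min 21) -> median=20
Step 4: insert 46 -> lo=[16, 20] (size 2, max 20) hi=[21, 46] (size 2, min 21) -> median=20.5
Step 5: insert 19 -> lo=[16, 19, 20] (size 3, max 20) hi=[21, 46] (size 2, min 21) -> median=20
Step 6: insert 14 -> lo=[14, 16, 19] (size 3, max 19) hi=[20, 21, 46] (size 3, min 20) -> median=19.5
Step 7: insert 47 -> lo=[14, 16, 19, 20] (size 4, max 20) hi=[21, 46, 47] (size 3, min 21) -> median=20
Step 8: insert 28 -> lo=[14, 16, 19, 20] (size 4, max 20) hi=[21, 28, 46, 47] (size 4, min 21) -> median=20.5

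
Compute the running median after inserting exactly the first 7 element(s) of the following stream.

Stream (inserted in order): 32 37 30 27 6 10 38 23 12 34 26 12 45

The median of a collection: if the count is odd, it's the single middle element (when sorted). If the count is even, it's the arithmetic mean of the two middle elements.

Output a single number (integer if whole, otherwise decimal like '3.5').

Step 1: insert 32 -> lo=[32] (size 1, max 32) hi=[] (size 0) -> median=32
Step 2: insert 37 -> lo=[32] (size 1, max 32) hi=[37] (size 1, min 37) -> median=34.5
Step 3: insert 30 -> lo=[30, 32] (size 2, max 32) hi=[37] (size 1, min 37) -> median=32
Step 4: insert 27 -> lo=[27, 30] (size 2, max 30) hi=[32, 37] (size 2, min 32) -> median=31
Step 5: insert 6 -> lo=[6, 27, 30] (size 3, max 30) hi=[32, 37] (size 2, min 32) -> median=30
Step 6: insert 10 -> lo=[6, 10, 27] (size 3, max 27) hi=[30, 32, 37] (size 3, min 30) -> median=28.5
Step 7: insert 38 -> lo=[6, 10, 27, 30] (size 4, max 30) hi=[32, 37, 38] (size 3, min 32) -> median=30

Answer: 30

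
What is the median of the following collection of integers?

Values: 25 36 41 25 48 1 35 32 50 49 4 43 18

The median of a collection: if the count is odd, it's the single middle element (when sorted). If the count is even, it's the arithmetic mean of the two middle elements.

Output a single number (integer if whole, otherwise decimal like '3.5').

Answer: 35

Derivation:
Step 1: insert 25 -> lo=[25] (size 1, max 25) hi=[] (size 0) -> median=25
Step 2: insert 36 -> lo=[25] (size 1, max 25) hi=[36] (size 1, min 36) -> median=30.5
Step 3: insert 41 -> lo=[25, 36] (size 2, max 36) hi=[41] (size 1, min 41) -> median=36
Step 4: insert 25 -> lo=[25, 25] (size 2, max 25) hi=[36, 41] (size 2, min 36) -> median=30.5
Step 5: insert 48 -> lo=[25, 25, 36] (size 3, max 36) hi=[41, 48] (size 2, min 41) -> median=36
Step 6: insert 1 -> lo=[1, 25, 25] (size 3, max 25) hi=[36, 41, 48] (size 3, min 36) -> median=30.5
Step 7: insert 35 -> lo=[1, 25, 25, 35] (size 4, max 35) hi=[36, 41, 48] (size 3, min 36) -> median=35
Step 8: insert 32 -> lo=[1, 25, 25, 32] (size 4, max 32) hi=[35, 36, 41, 48] (size 4, min 35) -> median=33.5
Step 9: insert 50 -> lo=[1, 25, 25, 32, 35] (size 5, max 35) hi=[36, 41, 48, 50] (size 4, min 36) -> median=35
Step 10: insert 49 -> lo=[1, 25, 25, 32, 35] (size 5, max 35) hi=[36, 41, 48, 49, 50] (size 5, min 36) -> median=35.5
Step 11: insert 4 -> lo=[1, 4, 25, 25, 32, 35] (size 6, max 35) hi=[36, 41, 48, 49, 50] (size 5, min 36) -> median=35
Step 12: insert 43 -> lo=[1, 4, 25, 25, 32, 35] (size 6, max 35) hi=[36, 41, 43, 48, 49, 50] (size 6, min 36) -> median=35.5
Step 13: insert 18 -> lo=[1, 4, 18, 25, 25, 32, 35] (size 7, max 35) hi=[36, 41, 43, 48, 49, 50] (size 6, min 36) -> median=35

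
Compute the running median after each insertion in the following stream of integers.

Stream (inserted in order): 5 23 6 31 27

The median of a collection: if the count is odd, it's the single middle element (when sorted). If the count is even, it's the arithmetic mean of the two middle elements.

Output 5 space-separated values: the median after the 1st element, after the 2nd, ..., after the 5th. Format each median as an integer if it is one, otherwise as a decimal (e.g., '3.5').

Step 1: insert 5 -> lo=[5] (size 1, max 5) hi=[] (size 0) -> median=5
Step 2: insert 23 -> lo=[5] (size 1, max 5) hi=[23] (size 1, min 23) -> median=14
Step 3: insert 6 -> lo=[5, 6] (size 2, max 6) hi=[23] (size 1, min 23) -> median=6
Step 4: insert 31 -> lo=[5, 6] (size 2, max 6) hi=[23, 31] (size 2, min 23) -> median=14.5
Step 5: insert 27 -> lo=[5, 6, 23] (size 3, max 23) hi=[27, 31] (size 2, min 27) -> median=23

Answer: 5 14 6 14.5 23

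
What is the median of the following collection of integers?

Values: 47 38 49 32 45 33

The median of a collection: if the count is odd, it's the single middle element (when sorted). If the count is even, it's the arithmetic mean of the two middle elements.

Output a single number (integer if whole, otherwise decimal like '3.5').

Step 1: insert 47 -> lo=[47] (size 1, max 47) hi=[] (size 0) -> median=47
Step 2: insert 38 -> lo=[38] (size 1, max 38) hi=[47] (size 1, min 47) -> median=42.5
Step 3: insert 49 -> lo=[38, 47] (size 2, max 47) hi=[49] (size 1, min 49) -> median=47
Step 4: insert 32 -> lo=[32, 38] (size 2, max 38) hi=[47, 49] (size 2, min 47) -> median=42.5
Step 5: insert 45 -> lo=[32, 38, 45] (size 3, max 45) hi=[47, 49] (size 2, min 47) -> median=45
Step 6: insert 33 -> lo=[32, 33, 38] (size 3, max 38) hi=[45, 47, 49] (size 3, min 45) -> median=41.5

Answer: 41.5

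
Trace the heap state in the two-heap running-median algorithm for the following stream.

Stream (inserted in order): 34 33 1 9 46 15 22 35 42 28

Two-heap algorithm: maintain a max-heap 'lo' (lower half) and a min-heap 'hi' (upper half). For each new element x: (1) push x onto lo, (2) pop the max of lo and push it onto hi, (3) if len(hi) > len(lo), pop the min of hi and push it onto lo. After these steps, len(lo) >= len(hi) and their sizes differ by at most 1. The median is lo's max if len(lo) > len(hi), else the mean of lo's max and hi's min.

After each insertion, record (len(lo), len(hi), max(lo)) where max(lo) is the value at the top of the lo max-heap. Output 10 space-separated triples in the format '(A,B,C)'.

Answer: (1,0,34) (1,1,33) (2,1,33) (2,2,9) (3,2,33) (3,3,15) (4,3,22) (4,4,22) (5,4,33) (5,5,28)

Derivation:
Step 1: insert 34 -> lo=[34] hi=[] -> (len(lo)=1, len(hi)=0, max(lo)=34)
Step 2: insert 33 -> lo=[33] hi=[34] -> (len(lo)=1, len(hi)=1, max(lo)=33)
Step 3: insert 1 -> lo=[1, 33] hi=[34] -> (len(lo)=2, len(hi)=1, max(lo)=33)
Step 4: insert 9 -> lo=[1, 9] hi=[33, 34] -> (len(lo)=2, len(hi)=2, max(lo)=9)
Step 5: insert 46 -> lo=[1, 9, 33] hi=[34, 46] -> (len(lo)=3, len(hi)=2, max(lo)=33)
Step 6: insert 15 -> lo=[1, 9, 15] hi=[33, 34, 46] -> (len(lo)=3, len(hi)=3, max(lo)=15)
Step 7: insert 22 -> lo=[1, 9, 15, 22] hi=[33, 34, 46] -> (len(lo)=4, len(hi)=3, max(lo)=22)
Step 8: insert 35 -> lo=[1, 9, 15, 22] hi=[33, 34, 35, 46] -> (len(lo)=4, len(hi)=4, max(lo)=22)
Step 9: insert 42 -> lo=[1, 9, 15, 22, 33] hi=[34, 35, 42, 46] -> (len(lo)=5, len(hi)=4, max(lo)=33)
Step 10: insert 28 -> lo=[1, 9, 15, 22, 28] hi=[33, 34, 35, 42, 46] -> (len(lo)=5, len(hi)=5, max(lo)=28)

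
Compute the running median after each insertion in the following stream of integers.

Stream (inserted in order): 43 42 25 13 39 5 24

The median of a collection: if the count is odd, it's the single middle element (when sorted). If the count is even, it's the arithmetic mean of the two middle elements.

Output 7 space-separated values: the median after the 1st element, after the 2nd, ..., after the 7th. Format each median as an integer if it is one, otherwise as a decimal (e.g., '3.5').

Step 1: insert 43 -> lo=[43] (size 1, max 43) hi=[] (size 0) -> median=43
Step 2: insert 42 -> lo=[42] (size 1, max 42) hi=[43] (size 1, min 43) -> median=42.5
Step 3: insert 25 -> lo=[25, 42] (size 2, max 42) hi=[43] (size 1, min 43) -> median=42
Step 4: insert 13 -> lo=[13, 25] (size 2, max 25) hi=[42, 43] (size 2, min 42) -> median=33.5
Step 5: insert 39 -> lo=[13, 25, 39] (size 3, max 39) hi=[42, 43] (size 2, min 42) -> median=39
Step 6: insert 5 -> lo=[5, 13, 25] (size 3, max 25) hi=[39, 42, 43] (size 3, min 39) -> median=32
Step 7: insert 24 -> lo=[5, 13, 24, 25] (size 4, max 25) hi=[39, 42, 43] (size 3, min 39) -> median=25

Answer: 43 42.5 42 33.5 39 32 25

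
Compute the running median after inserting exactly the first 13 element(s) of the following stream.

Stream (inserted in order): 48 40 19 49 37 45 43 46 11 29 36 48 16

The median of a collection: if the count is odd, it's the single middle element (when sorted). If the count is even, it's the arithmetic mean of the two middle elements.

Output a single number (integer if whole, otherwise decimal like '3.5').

Step 1: insert 48 -> lo=[48] (size 1, max 48) hi=[] (size 0) -> median=48
Step 2: insert 40 -> lo=[40] (size 1, max 40) hi=[48] (size 1, min 48) -> median=44
Step 3: insert 19 -> lo=[19, 40] (size 2, max 40) hi=[48] (size 1, min 48) -> median=40
Step 4: insert 49 -> lo=[19, 40] (size 2, max 40) hi=[48, 49] (size 2, min 48) -> median=44
Step 5: insert 37 -> lo=[19, 37, 40] (size 3, max 40) hi=[48, 49] (size 2, min 48) -> median=40
Step 6: insert 45 -> lo=[19, 37, 40] (size 3, max 40) hi=[45, 48, 49] (size 3, min 45) -> median=42.5
Step 7: insert 43 -> lo=[19, 37, 40, 43] (size 4, max 43) hi=[45, 48, 49] (size 3, min 45) -> median=43
Step 8: insert 46 -> lo=[19, 37, 40, 43] (size 4, max 43) hi=[45, 46, 48, 49] (size 4, min 45) -> median=44
Step 9: insert 11 -> lo=[11, 19, 37, 40, 43] (size 5, max 43) hi=[45, 46, 48, 49] (size 4, min 45) -> median=43
Step 10: insert 29 -> lo=[11, 19, 29, 37, 40] (size 5, max 40) hi=[43, 45, 46, 48, 49] (size 5, min 43) -> median=41.5
Step 11: insert 36 -> lo=[11, 19, 29, 36, 37, 40] (size 6, max 40) hi=[43, 45, 46, 48, 49] (size 5, min 43) -> median=40
Step 12: insert 48 -> lo=[11, 19, 29, 36, 37, 40] (size 6, max 40) hi=[43, 45, 46, 48, 48, 49] (size 6, min 43) -> median=41.5
Step 13: insert 16 -> lo=[11, 16, 19, 29, 36, 37, 40] (size 7, max 40) hi=[43, 45, 46, 48, 48, 49] (size 6, min 43) -> median=40

Answer: 40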